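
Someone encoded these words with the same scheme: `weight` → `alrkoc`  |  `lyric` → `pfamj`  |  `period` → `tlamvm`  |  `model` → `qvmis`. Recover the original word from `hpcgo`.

Shifts by position in weight: pos 0: w→a (+4), pos 1: e→l (+7), pos 2: i→r (+9), pos 3: g→k (+4), pos 4: h→o (+7), pos 5: t→c (+9) — repeating every 3. A repeating key of period 3 is used — shifts +4, +7, +9 over and over.
Undoing it on hpcgo: h−4=d, p−7=i, c−9=t, g−4=c, o−7=h.

ditch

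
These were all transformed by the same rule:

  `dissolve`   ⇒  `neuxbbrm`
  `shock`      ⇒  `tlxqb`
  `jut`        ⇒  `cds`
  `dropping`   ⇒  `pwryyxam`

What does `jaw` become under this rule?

The output letters match the input read backwards, each shifted +9: dissolve reversed is evlossid. Two steps: reverse the string, then apply a Caesar shift of +9.
For jaw: reverse → waj; then shift: w+9=f, a+9=j, j+9=s.

fjs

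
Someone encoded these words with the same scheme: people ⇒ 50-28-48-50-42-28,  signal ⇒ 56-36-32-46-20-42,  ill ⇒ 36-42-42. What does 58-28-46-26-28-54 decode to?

With a=1..z=26, the number is 2·pos + 18.
Undoing it on 58-28-46-26-28-54: 58→(58−18)÷2=20=t, 28→(28−18)÷2=5=e, 46→(46−18)÷2=14=n, 26→(26−18)÷2=4=d, 28→(28−18)÷2=5=e, 54→(54−18)÷2=18=r.

tender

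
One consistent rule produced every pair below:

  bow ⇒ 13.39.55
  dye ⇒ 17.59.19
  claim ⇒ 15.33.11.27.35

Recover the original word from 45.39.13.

rob

b(#2)→13 and o(#15)→39: differences scale by 2, so n = 2·pos + 9. Each letter becomes 2×(its alphabet position, a=1..z=26) + 9.
Undoing it on 45.39.13: 45→(45−9)÷2=18=r, 39→(39−9)÷2=15=o, 13→(13−9)÷2=2=b.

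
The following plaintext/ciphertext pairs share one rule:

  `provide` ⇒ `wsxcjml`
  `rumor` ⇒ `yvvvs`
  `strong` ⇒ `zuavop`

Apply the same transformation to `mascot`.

tbbjpc

A repeating key of period 3 is used — shifts +7, +1, +9 over and over.
On mascot: m+7=t, a+1=b, s+9=b, c+7=j, o+1=p, t+9=c.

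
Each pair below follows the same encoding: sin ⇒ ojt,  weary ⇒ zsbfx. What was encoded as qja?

zip

The output letters match the input read backwards, each shifted +1: sin reversed is nis. Two steps: reverse the string, then apply a Caesar shift of +1.
Undoing it on qja: shift back: q−1=p, j−1=i, a−1=z → piz; then reverse → zip.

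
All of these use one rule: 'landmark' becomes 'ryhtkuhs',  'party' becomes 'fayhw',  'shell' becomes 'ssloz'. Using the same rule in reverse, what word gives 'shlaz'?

The output letters match the input read backwards, each shifted +7: landmark reversed is kramdnal. Two steps: reverse the string, then apply a Caesar shift of +7.
Decoding shlaz: shift back: s−7=l, h−7=a, l−7=e, a−7=t, z−7=s → laets; then reverse → steal.

steal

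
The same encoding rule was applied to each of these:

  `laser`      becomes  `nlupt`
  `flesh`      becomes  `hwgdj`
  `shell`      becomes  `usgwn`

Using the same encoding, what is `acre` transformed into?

cntp

Shifts by position in laser: pos 0: l→n (+2), pos 1: a→l (+11), pos 2: s→u (+2), pos 3: e→p (+11) — repeating every 2. The shifts repeat in a cycle of length 2: positions 0,1,… shift by +2, +11, then the pattern repeats.
On acre: a+2=c, c+11=n, r+2=t, e+11=p.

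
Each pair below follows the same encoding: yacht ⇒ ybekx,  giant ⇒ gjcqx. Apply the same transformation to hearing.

hfcumsm

Letter i (0-indexed) is shifted by i+0, so successive shifts are 0, 1, 2, ….
For hearing: h+0=h, e+1=f, a+2=c, r+3=u, i+4=m, n+5=s, g+6=m.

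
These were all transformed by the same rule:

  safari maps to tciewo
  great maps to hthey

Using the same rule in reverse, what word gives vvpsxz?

In safari: s→t is +1, a→c is +2, f→i is +3, a→e is +4 — the shift increases by 1 each position. Each letter shifts forward by (position + 1), i.e. 1, 2, 3, … — the shift grows by one for each successive letter.
Decoding vvpsxz: v−1=u, v−2=t, p−3=m, s−4=o, x−5=s, z−6=t.

utmost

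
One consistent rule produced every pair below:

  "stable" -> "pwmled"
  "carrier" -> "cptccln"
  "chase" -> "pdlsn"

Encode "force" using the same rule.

Read the word backwards and shift each letter +11.
For force: reverse → ecrof; then shift: e+11=p, c+11=n, r+11=c, o+11=z, f+11=q.

pnczq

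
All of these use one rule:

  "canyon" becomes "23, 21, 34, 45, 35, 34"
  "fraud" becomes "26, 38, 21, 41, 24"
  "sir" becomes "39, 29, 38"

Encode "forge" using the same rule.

Letters become their 1-based position plus 20 (so a→21, b→22, …).
Applying it to forge: f=6→26, o=15→35, r=18→38, g=7→27, e=5→25.

26, 35, 38, 27, 25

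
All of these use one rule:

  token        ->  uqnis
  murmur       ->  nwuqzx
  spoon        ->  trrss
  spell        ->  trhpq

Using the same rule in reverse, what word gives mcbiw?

layer

Each letter shifts forward by (position + 1), i.e. 1, 2, 3, … — the shift grows by one for each successive letter.
Reversing it on mcbiw: m−1=l, c−2=a, b−3=y, i−4=e, w−5=r.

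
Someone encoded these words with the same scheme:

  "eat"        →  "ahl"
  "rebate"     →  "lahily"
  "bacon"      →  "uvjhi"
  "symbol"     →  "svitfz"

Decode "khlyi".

bread

Read the word backwards and shift each letter +7.
Undoing it on khlyi: shift back: k−7=d, h−7=a, l−7=e, y−7=r, i−7=b → daerb; then reverse → bread.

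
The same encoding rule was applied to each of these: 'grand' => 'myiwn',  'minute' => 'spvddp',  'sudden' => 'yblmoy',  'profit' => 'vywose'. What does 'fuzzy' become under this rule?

lbhii

Letter i (0-indexed) is shifted by i+6, so successive shifts are 6, 7, 8, ….
Applying it to fuzzy: f+6=l, u+7=b, z+8=h, z+9=i, y+10=i.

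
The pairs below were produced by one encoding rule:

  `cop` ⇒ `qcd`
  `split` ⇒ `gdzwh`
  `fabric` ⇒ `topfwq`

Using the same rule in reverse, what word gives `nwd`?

Compare letters: c→q is +14, o→c is +14, p→d is +14 — a constant shift. Each letter is shifted forward by 14 in the alphabet (a Caesar shift of +14).
Undoing it on nwd: n−14=z, w−14=i, d−14=p.

zip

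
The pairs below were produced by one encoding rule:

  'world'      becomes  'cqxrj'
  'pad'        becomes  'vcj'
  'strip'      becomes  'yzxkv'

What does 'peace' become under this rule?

The shift depends on letter class: consonant w→c is +6, but vowel o→q is +2. The rule splits by letter class: vowels +2, consonants +6.
For peace: p(cons)+6=v, e(vowel)+2=g, a(vowel)+2=c, c(cons)+6=i, e(vowel)+2=g.

vgcig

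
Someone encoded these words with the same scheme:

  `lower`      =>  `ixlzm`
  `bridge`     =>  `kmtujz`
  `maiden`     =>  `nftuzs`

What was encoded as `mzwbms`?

This is an affine cipher: with a=0,…,z=25, each position x becomes (5x+5) mod 26.
Reversing it on mzwbms: m(12)→21·(12−5)≡17=r; z(25)→21·(25−5)≡4=e; w(22)→21·(22−5)≡19=t; b(1)→21·(1−5)≡20=u; m(12)→21·(12−5)≡17=r; s(18)→21·(18−5)≡13=n (all mod 26).

return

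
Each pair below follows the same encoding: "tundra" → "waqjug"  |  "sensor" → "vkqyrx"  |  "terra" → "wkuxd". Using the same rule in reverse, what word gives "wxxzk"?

Shifts by position in tundra: pos 0: t→w (+3), pos 1: u→a (+6), pos 2: n→q (+3), pos 3: d→j (+6) — repeating every 2. A repeating key of period 2 is used — shifts +3, +6 over and over.
Decoding wxxzk: w−3=t, x−6=r, x−3=u, z−6=t, k−3=h.

truth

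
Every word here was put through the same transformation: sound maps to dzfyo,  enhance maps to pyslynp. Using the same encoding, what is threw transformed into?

escph

Compare letters: s→d is +11, o→z is +11, u→f is +11 — a constant shift. It's a constant shift of +11 (ROT11).
For threw: t+11=e, h+11=s, r+11=c, e+11=p, w+11=h.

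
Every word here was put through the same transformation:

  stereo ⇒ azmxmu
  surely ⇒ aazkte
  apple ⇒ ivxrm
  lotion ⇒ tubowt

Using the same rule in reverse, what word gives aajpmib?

It's a Vigenère-style cipher with numeric key [8,6]: position i shifts by key[i mod 2].
Reversing it on aajpmib: a−8=s, a−6=u, j−8=b, p−6=j, m−8=e, i−6=c, b−8=t.

subject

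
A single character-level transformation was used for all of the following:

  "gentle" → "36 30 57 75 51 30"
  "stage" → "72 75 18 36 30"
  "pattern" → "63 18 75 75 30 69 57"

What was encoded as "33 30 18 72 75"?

With a=1..z=26, the number is 3·pos + 15.
Decoding 33 30 18 72 75: 33→(33−15)÷3=6=f, 30→(30−15)÷3=5=e, 18→(18−15)÷3=1=a, 72→(72−15)÷3=19=s, 75→(75−15)÷3=20=t.

feast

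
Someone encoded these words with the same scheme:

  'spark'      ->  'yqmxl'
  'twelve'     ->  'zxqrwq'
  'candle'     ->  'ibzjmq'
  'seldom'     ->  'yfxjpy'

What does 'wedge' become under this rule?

cfpmf

The shifts repeat in a cycle of length 3: positions 0,1,… shift by +6, +1, +12, then the pattern repeats.
On wedge: w+6=c, e+1=f, d+12=p, g+6=m, e+1=f.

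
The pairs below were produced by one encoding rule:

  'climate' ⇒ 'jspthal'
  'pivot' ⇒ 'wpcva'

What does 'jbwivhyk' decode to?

cupboard

Every letter moves 7 places later in the alphabet, wrapping around z→a.
Reversing it on jbwivhyk: j−7=c, b−7=u, w−7=p, i−7=b, v−7=o, h−7=a, y−7=r, k−7=d.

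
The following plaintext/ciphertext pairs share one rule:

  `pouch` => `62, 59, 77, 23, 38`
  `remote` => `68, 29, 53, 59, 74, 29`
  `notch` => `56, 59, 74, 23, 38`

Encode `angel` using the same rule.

17, 56, 35, 29, 50

p(#16)→62 and o(#15)→59: differences scale by 3, so n = 3·pos + 14. The formula is n = 3×(alphabet index, a=1) + 14.
Applying it to angel: a=1→17, n=14→56, g=7→35, e=5→29, l=12→50.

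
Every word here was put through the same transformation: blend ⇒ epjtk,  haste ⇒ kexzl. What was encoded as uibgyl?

In blend: b→e is +3, l→p is +4, e→j is +5, n→t is +6 — the shift increases by 1 each position. The shift increases by 1 at each position, starting from +3: 3, 4, 5, ….
Decoding uibgyl: u−3=r, i−4=e, b−5=w, g−6=a, y−7=r, l−8=d.

reward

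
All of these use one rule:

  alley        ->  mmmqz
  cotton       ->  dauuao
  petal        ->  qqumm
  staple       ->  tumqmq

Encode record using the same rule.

sqdase

The shift depends on letter class: consonant l→m is +1, but vowel a→m is +12. The rule splits by letter class: vowels +12, consonants +1.
Applying it to record: r(cons)+1=s, e(vowel)+12=q, c(cons)+1=d, o(vowel)+12=a, r(cons)+1=s, d(cons)+1=e.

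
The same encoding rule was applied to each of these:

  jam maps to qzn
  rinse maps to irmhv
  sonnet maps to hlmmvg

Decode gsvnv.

Each pair mirrors across the alphabet (j↔q, a↔z, m↔n): positions sum to 25. Letters are reflected about the middle of the alphabet (position → 25−position): Atbash.
Undoing it on gsvnv: g↔t, s↔h, v↔e, n↔m, v↔e.

theme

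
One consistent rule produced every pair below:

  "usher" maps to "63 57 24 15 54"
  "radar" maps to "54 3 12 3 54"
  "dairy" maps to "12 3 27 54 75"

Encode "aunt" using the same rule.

3 63 42 60

u(#21)→63 and s(#19)→57: differences scale by 3, so n = 3·pos + 0. With a=1..z=26, the number is 3·pos.
Applying it to aunt: a=1→3, u=21→63, n=14→42, t=20→60.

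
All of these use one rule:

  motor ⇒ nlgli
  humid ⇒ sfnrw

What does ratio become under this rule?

Each pair mirrors across the alphabet (m↔n, o↔l, t↔g): positions sum to 25. This is the alphabet-reversal cipher (Atbash): a becomes z, b becomes y, etc.
For ratio: r↔i, a↔z, t↔g, i↔r, o↔l.

izgrl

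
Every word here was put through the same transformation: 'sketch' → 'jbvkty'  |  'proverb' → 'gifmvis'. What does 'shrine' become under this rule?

jyizev

Compare letters: s→j is +17, k→b is +17, e→v is +17 — a constant shift. Every letter moves 17 places later in the alphabet, wrapping around z→a.
On shrine: s+17=j, h+17=y, r+17=i, i+17=z, n+17=e, e+17=v.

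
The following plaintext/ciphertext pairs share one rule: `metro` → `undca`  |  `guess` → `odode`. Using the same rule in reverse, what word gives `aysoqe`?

spider

In metro: m→u is +8, e→n is +9, t→d is +10, r→c is +11 — the shift increases by 1 each position. Each letter shifts forward by (position + 8), i.e. 8, 9, 10, … — the shift grows by one for each successive letter.
Undoing it on aysoqe: a−8=s, y−9=p, s−10=i, o−11=d, q−12=e, e−13=r.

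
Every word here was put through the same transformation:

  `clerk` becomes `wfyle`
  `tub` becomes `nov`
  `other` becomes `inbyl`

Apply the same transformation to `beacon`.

Every letter moves 20 places later in the alphabet, wrapping around z→a.
Applying it to beacon: b+20=v, e+20=y, a+20=u, c+20=w, o+20=i, n+20=h.

vyuwih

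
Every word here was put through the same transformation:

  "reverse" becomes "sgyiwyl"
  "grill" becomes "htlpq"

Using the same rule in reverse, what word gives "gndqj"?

The shift increases by 1 at each position, starting from +1: 1, 2, 3, ….
Reversing it on gndqj: g−1=f, n−2=l, d−3=a, q−4=m, j−5=e.

flame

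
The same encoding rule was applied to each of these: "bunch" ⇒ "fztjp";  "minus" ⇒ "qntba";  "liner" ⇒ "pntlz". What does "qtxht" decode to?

The shift increases by 1 at each position, starting from +4: 4, 5, 6, ….
Reversing it on qtxht: q−4=m, t−5=o, x−6=r, h−7=a, t−8=l.

moral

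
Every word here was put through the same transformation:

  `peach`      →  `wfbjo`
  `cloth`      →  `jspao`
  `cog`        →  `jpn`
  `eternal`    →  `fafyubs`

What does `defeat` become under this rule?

The shift depends on letter class: consonant p→w is +7, but vowel e→f is +1. The rule splits by letter class: vowels +1, consonants +7.
Applying it to defeat: d(cons)+7=k, e(vowel)+1=f, f(cons)+7=m, e(vowel)+1=f, a(vowel)+1=b, t(cons)+7=a.

kfmfba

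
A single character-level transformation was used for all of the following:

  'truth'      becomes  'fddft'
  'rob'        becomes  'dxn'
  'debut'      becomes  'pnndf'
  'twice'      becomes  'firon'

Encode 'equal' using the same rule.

ncdjx

The shift depends on letter class: consonant t→f is +12, but vowel u→d is +9. Two shifts are in play — +9 for a/e/i/o/u, +12 for every other letter.
Applying it to equal: e(vowel)+9=n, q(cons)+12=c, u(vowel)+9=d, a(vowel)+9=j, l(cons)+12=x.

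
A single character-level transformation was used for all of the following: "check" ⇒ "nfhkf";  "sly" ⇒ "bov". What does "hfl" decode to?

Read the word backwards and shift each letter +3.
Decoding hfl: shift back: h−3=e, f−3=c, l−3=i → eci; then reverse → ice.

ice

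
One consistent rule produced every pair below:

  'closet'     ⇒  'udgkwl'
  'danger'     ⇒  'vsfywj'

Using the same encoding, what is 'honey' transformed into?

Compare letters: c→u is +18, l→d is +18, o→g is +18 — a constant shift. Each letter is shifted forward by 18 in the alphabet (a Caesar shift of +18).
For honey: h+18=z, o+18=g, n+18=f, e+18=w, y+18=q.

zgfwq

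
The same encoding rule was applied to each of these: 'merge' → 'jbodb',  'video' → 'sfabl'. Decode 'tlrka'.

Compare letters: m→j is +23, e→b is +23, r→o is +23 — a constant shift. Each letter is shifted forward by 23 in the alphabet (a Caesar shift of +23).
Decoding tlrka: t−23=w, l−23=o, r−23=u, k−23=n, a−23=d.

wound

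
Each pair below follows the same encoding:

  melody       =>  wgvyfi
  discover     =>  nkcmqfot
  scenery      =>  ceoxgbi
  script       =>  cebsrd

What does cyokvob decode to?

sweater

It's a Vigenère-style cipher with numeric key [10,2,10]: position i shifts by key[i mod 3].
Decoding cyokvob: c−10=s, y−2=w, o−10=e, k−10=a, v−2=t, o−10=e, b−10=r.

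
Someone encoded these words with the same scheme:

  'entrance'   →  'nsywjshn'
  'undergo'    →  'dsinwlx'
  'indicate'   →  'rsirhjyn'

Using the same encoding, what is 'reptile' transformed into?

wnuyrqn

The shift depends on letter class: consonant n→s is +5, but vowel e→n is +9. The rule splits by letter class: vowels +9, consonants +5.
Applying it to reptile: r(cons)+5=w, e(vowel)+9=n, p(cons)+5=u, t(cons)+5=y, i(vowel)+9=r, l(cons)+5=q, e(vowel)+9=n.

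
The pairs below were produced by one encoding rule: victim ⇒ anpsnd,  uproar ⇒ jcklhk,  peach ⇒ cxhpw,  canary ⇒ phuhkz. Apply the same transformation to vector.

v(21)→a(0) and i(8)→n(13) fit y≡17x+7 (mod 26); the inverse of 17 mod 26 is 23. Treating letters as 0–25, the rule is x ↦ 17x + 7 (mod 26).
For vector: v(21)→17·21+7≡0=a; e(4)→17·4+7≡23=x; c(2)→17·2+7≡15=p; t(19)→17·19+7≡18=s; o(14)→17·14+7≡11=l; r(17)→17·17+7≡10=k (all mod 26).

axpslk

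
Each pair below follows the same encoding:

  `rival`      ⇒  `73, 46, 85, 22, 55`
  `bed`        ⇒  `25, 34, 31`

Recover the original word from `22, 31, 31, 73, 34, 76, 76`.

address

r(#18)→73 and i(#9)→46: differences scale by 3, so n = 3·pos + 19. The formula is n = 3×(alphabet index, a=1) + 19.
Decoding 22, 31, 31, 73, 34, 76, 76: 22→(22−19)÷3=1=a, 31→(31−19)÷3=4=d, 31→(31−19)÷3=4=d, 73→(73−19)÷3=18=r, 34→(34−19)÷3=5=e, 76→(76−19)÷3=19=s, 76→(76−19)÷3=19=s.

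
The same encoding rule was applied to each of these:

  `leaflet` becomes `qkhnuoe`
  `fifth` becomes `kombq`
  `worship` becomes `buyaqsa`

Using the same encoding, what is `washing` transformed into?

Each letter shifts forward by (position + 5), i.e. 5, 6, 7, … — the shift grows by one for each successive letter.
For washing: w+5=b, a+6=g, s+7=z, h+8=p, i+9=r, n+10=x, g+11=r.

bgzprxr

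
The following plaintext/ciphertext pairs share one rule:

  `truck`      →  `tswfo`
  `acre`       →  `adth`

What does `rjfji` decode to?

In truck: t→t is +0, r→s is +1, u→w is +2, c→f is +3 — the shift increases by 1 each position. Each letter shifts forward by its position index (0, 1, 2, …) — the shift grows by one for each successive letter.
Decoding rjfji: r−0=r, j−1=i, f−2=d, j−3=g, i−4=e.

ridge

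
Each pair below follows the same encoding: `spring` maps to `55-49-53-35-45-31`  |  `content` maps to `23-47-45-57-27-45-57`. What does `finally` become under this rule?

Each letter becomes 2×(its alphabet position, a=1..z=26) + 17.
Applying it to finally: f=6→29, i=9→35, n=14→45, a=1→19, l=12→41, l=12→41, y=25→67.

29-35-45-19-41-41-67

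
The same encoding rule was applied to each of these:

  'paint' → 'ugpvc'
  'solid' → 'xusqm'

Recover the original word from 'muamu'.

In paint: p→u is +5, a→g is +6, i→p is +7, n→v is +8 — the shift increases by 1 each position. The shift increases by 1 at each position, starting from +5: 5, 6, 7, ….
Undoing it on muamu: m−5=h, u−6=o, a−7=t, m−8=e, u−9=l.

hotel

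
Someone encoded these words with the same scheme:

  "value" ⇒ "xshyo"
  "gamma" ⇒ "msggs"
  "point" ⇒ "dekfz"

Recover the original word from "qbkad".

crisp

v(21)→x(23) and a(0)→s(18) fit y≡25x+18 (mod 26); the inverse of 25 mod 26 is 25. Each letter's alphabet position (a=0..z=25) is mapped through 25·x+18 mod 26 — an affine cipher.
Reversing it on qbkad: q(16)→25·(16−18)≡2=c; b(1)→25·(1−18)≡17=r; k(10)→25·(10−18)≡8=i; a(0)→25·(0−18)≡18=s; d(3)→25·(3−18)≡15=p (all mod 26).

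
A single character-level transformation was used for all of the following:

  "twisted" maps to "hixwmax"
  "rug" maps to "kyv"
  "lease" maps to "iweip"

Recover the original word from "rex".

tan

The word is reversed, then every letter is shifted forward by 4.
Reversing it on rex: shift back: r−4=n, e−4=a, x−4=t → nat; then reverse → tan.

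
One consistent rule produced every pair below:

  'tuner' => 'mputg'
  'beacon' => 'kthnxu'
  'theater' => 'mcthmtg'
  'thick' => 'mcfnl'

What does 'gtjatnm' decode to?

respect

Treating letters as 0–25, the rule is x ↦ 3x + 7 (mod 26).
Reversing it on gtjatnm: g(6)→9·(6−7)≡17=r; t(19)→9·(19−7)≡4=e; j(9)→9·(9−7)≡18=s; a(0)→9·(0−7)≡15=p; t(19)→9·(19−7)≡4=e; n(13)→9·(13−7)≡2=c; m(12)→9·(12−7)≡19=t (all mod 26).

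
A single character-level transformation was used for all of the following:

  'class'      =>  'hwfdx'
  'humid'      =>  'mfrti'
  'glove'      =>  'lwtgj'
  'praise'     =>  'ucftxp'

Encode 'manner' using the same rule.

rlsyjc

The shifts repeat in a cycle of length 2: positions 0,1,… shift by +5, +11, then the pattern repeats.
Applying it to manner: m+5=r, a+11=l, n+5=s, n+11=y, e+5=j, r+11=c.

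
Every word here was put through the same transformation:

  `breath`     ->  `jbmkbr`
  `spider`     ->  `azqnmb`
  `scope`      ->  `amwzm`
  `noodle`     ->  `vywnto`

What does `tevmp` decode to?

The shifts repeat in a cycle of length 2: positions 0,1,… shift by +8, +10, then the pattern repeats.
Decoding tevmp: t−8=l, e−10=u, v−8=n, m−10=c, p−8=h.

lunch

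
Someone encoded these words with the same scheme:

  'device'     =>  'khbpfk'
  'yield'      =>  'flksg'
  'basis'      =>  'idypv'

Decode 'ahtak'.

It's a Vigenère-style cipher with numeric key [7,3,6]: position i shifts by key[i mod 3].
Reversing it on ahtak: a−7=t, h−3=e, t−6=n, a−7=t, k−3=h.

tenth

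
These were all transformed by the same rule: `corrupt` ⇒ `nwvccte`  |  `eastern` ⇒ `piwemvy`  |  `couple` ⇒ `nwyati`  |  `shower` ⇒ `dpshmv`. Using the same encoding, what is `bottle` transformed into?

Shifts by position in corrupt: pos 0: c→n (+11), pos 1: o→w (+8), pos 2: r→v (+4), pos 3: r→c (+11), pos 4: u→c (+8), pos 5: p→t (+4) — repeating every 3. The shifts repeat in a cycle of length 3: positions 0,1,… shift by +11, +8, +4, then the pattern repeats.
On bottle: b+11=m, o+8=w, t+4=x, t+11=e, l+8=t, e+4=i.

mwxeti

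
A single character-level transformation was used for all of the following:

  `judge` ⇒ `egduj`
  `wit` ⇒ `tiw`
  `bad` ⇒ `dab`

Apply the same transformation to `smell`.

llems

It's just the letters in reverse order.
For smell: reverse → llems.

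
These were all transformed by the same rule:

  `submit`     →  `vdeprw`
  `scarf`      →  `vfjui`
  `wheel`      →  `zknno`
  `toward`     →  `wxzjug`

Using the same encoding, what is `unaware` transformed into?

dqjzjun

The rule splits by letter class: vowels +9, consonants +3.
For unaware: u(vowel)+9=d, n(cons)+3=q, a(vowel)+9=j, w(cons)+3=z, a(vowel)+9=j, r(cons)+3=u, e(vowel)+9=n.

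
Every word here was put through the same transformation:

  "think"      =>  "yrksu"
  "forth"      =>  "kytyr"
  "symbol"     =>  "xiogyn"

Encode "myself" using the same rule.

riujvh

Shifts by position in think: pos 0: t→y (+5), pos 1: h→r (+10), pos 2: i→k (+2), pos 3: n→s (+5), pos 4: k→u (+10) — repeating every 3. A repeating key of period 3 is used — shifts +5, +10, +2 over and over.
For myself: m+5=r, y+10=i, s+2=u, e+5=j, l+10=v, f+2=h.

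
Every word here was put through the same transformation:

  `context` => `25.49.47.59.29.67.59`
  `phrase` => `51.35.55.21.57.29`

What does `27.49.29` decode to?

c(#3)→25 and o(#15)→49: differences scale by 2, so n = 2·pos + 19. The formula is n = 2×(alphabet index, a=1) + 19.
Reversing it on 27.49.29: 27→(27−19)÷2=4=d, 49→(49−19)÷2=15=o, 29→(29−19)÷2=5=e.

doe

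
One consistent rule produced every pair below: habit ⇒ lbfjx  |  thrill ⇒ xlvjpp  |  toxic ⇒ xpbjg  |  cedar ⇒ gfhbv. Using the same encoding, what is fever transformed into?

The shift depends on letter class: consonant h→l is +4, but vowel a→b is +1. The rule splits by letter class: vowels +1, consonants +4.
For fever: f(cons)+4=j, e(vowel)+1=f, v(cons)+4=z, e(vowel)+1=f, r(cons)+4=v.

jfzfv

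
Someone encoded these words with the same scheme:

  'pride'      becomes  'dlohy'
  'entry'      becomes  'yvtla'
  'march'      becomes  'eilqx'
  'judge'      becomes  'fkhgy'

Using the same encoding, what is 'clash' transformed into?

p(15)→d(3) and r(17)→l(11) fit y≡17x+8 (mod 26); the inverse of 17 mod 26 is 23. This is an affine cipher: with a=0,…,z=25, each position x becomes (17x+8) mod 26.
For clash: c(2)→17·2+8≡16=q; l(11)→17·11+8≡13=n; a(0)→17·0+8≡8=i; s(18)→17·18+8≡2=c; h(7)→17·7+8≡23=x (all mod 26).

qnicx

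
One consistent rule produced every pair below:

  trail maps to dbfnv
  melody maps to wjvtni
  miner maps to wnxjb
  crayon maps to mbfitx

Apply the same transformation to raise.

Vowels shift forward by 5 and consonants shift forward by 10.
Applying it to raise: r(cons)+10=b, a(vowel)+5=f, i(vowel)+5=n, s(cons)+10=c, e(vowel)+5=j.

bfncj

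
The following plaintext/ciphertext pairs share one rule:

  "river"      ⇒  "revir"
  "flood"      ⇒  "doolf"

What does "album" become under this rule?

The output letters match the input read backwards: river reversed is revir. The word is simply reversed.
For album: reverse → mubla.

mubla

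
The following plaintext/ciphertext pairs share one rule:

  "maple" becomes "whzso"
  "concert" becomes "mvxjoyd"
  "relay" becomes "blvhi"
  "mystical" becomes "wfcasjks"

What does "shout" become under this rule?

Shifts by position in maple: pos 0: m→w (+10), pos 1: a→h (+7), pos 2: p→z (+10), pos 3: l→s (+7) — repeating every 2. The shifts repeat in a cycle of length 2: positions 0,1,… shift by +10, +7, then the pattern repeats.
For shout: s+10=c, h+7=o, o+10=y, u+7=b, t+10=d.

coybd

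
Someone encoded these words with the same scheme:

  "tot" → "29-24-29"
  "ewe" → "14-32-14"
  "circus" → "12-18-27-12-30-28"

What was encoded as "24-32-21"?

owl

t is letter #20 and maps to 29: an offset of 9. Letters become their 1-based position plus 9 (so a→10, b→11, …).
Decoding 24-32-21: 24→(24−9)÷1=15=o, 32→(32−9)÷1=23=w, 21→(21−9)÷1=12=l.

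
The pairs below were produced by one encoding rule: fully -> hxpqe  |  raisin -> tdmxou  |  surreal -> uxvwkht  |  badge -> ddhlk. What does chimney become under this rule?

ekmrtlg

In fully: f→h is +2, u→x is +3, l→p is +4, l→q is +5 — the shift increases by 1 each position. Each letter shifts forward by (position + 2), i.e. 2, 3, 4, … — the shift grows by one for each successive letter.
Applying it to chimney: c+2=e, h+3=k, i+4=m, m+5=r, n+6=t, e+7=l, y+8=g.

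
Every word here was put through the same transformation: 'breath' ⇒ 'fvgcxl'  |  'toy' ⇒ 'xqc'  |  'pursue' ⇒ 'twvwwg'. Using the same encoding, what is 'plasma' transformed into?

tpcwqc

Two shifts are in play — +2 for a/e/i/o/u, +4 for every other letter.
On plasma: p(cons)+4=t, l(cons)+4=p, a(vowel)+2=c, s(cons)+4=w, m(cons)+4=q, a(vowel)+2=c.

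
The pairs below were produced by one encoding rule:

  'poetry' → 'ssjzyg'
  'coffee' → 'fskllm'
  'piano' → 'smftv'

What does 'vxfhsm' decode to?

In poetry: p→s is +3, o→s is +4, e→j is +5, t→z is +6 — the shift increases by 1 each position. Letter i (0-indexed) is shifted by i+3, so successive shifts are 3, 4, 5, ….
Reversing it on vxfhsm: v−3=s, x−4=t, f−5=a, h−6=b, s−7=l, m−8=e.

stable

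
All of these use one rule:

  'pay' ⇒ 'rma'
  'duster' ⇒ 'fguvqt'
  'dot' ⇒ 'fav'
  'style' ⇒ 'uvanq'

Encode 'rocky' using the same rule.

The shift depends on letter class: consonant p→r is +2, but vowel a→m is +12. Vowels shift forward by 12 and consonants shift forward by 2.
On rocky: r(cons)+2=t, o(vowel)+12=a, c(cons)+2=e, k(cons)+2=m, y(cons)+2=a.

taema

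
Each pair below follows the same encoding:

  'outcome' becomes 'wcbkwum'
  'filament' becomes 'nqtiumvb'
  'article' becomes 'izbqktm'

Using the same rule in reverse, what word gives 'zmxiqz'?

Compare letters: o→w is +8, u→c is +8, t→b is +8 — a constant shift. This is a Caesar cipher with shift 8.
Reversing it on zmxiqz: z−8=r, m−8=e, x−8=p, i−8=a, q−8=i, z−8=r.

repair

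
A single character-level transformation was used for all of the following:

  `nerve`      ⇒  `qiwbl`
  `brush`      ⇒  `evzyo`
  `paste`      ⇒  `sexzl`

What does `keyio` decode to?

In nerve: n→q is +3, e→i is +4, r→w is +5, v→b is +6 — the shift increases by 1 each position. Each letter shifts forward by (position + 3), i.e. 3, 4, 5, … — the shift grows by one for each successive letter.
Decoding keyio: k−3=h, e−4=a, y−5=t, i−6=c, o−7=h.

hatch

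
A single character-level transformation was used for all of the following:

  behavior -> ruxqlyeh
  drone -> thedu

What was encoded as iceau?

smoke

Compare letters: b→r is +16, e→u is +16, h→x is +16 — a constant shift. Each letter is shifted forward by 16 in the alphabet (a Caesar shift of +16).
Undoing it on iceau: i−16=s, c−16=m, e−16=o, a−16=k, u−16=e.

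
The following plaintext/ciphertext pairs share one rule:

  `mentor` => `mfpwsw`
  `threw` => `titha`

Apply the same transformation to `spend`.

In mentor: m→m is +0, e→f is +1, n→p is +2, t→w is +3 — the shift increases by 1 each position. The shift increases by 1 at each position, starting from +0: 0, 1, 2, ….
For spend: s+0=s, p+1=q, e+2=g, n+3=q, d+4=h.

sqgqh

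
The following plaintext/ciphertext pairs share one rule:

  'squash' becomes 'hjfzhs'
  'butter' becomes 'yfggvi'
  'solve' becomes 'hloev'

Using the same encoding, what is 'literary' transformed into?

Each pair mirrors across the alphabet (s↔h, q↔j, u↔f): positions sum to 25. Letters are reflected about the middle of the alphabet (position → 25−position): Atbash.
For literary: l↔o, i↔r, t↔g, e↔v, r↔i, a↔z, r↔i, y↔b.

orgvizib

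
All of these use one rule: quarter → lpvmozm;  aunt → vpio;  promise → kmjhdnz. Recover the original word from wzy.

Compare letters: q→l is +21, u→p is +21, a→v is +21 — a constant shift. It's a constant shift of +21 (ROT21).
Decoding wzy: w−21=b, z−21=e, y−21=d.

bed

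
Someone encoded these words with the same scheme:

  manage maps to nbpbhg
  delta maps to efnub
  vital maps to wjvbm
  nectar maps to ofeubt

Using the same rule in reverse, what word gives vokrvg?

unique

Shifts by position in manage: pos 0: m→n (+1), pos 1: a→b (+1), pos 2: n→p (+2), pos 3: a→b (+1), pos 4: g→h (+1), pos 5: e→g (+2) — repeating every 3. A repeating key of period 3 is used — shifts +1, +1, +2 over and over.
Undoing it on vokrvg: v−1=u, o−1=n, k−2=i, r−1=q, v−1=u, g−2=e.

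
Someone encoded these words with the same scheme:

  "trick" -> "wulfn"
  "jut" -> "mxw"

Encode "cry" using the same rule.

Compare letters: t→w is +3, r→u is +3, i→l is +3 — a constant shift. Every letter moves 3 places later in the alphabet, wrapping around z→a.
On cry: c+3=f, r+3=u, y+3=b.

fub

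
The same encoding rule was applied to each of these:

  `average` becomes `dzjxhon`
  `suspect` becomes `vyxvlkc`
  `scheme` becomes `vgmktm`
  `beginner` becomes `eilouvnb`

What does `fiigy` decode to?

cedar

Each letter shifts forward by (position + 3), i.e. 3, 4, 5, … — the shift grows by one for each successive letter.
Decoding fiigy: f−3=c, i−4=e, i−5=d, g−6=a, y−7=r.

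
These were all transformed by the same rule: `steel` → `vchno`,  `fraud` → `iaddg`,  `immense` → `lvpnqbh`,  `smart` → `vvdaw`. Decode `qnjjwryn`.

Shifts by position in steel: pos 0: s→v (+3), pos 1: t→c (+9), pos 2: e→h (+3), pos 3: e→n (+9) — repeating every 2. The shifts repeat in a cycle of length 2: positions 0,1,… shift by +3, +9, then the pattern repeats.
Undoing it on qnjjwryn: q−3=n, n−9=e, j−3=g, j−9=a, w−3=t, r−9=i, y−3=v, n−9=e.

negative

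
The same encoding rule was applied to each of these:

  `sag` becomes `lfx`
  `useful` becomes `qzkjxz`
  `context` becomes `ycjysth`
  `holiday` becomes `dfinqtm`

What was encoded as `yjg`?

bet

The output letters match the input read backwards, each shifted +5: sag reversed is gas. Two steps: reverse the string, then apply a Caesar shift of +5.
Decoding yjg: shift back: y−5=t, j−5=e, g−5=b → teb; then reverse → bet.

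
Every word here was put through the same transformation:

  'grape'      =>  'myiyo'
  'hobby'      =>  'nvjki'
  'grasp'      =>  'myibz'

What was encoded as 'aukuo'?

uncle

In grape: g→m is +6, r→y is +7, a→i is +8, p→y is +9 — the shift increases by 1 each position. The shift increases by 1 at each position, starting from +6: 6, 7, 8, ….
Reversing it on aukuo: a−6=u, u−7=n, k−8=c, u−9=l, o−10=e.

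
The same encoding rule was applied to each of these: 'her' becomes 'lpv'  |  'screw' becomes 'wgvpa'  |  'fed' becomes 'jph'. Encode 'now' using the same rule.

rza

The shift depends on letter class: consonant h→l is +4, but vowel e→p is +11. Two shifts are in play — +11 for a/e/i/o/u, +4 for every other letter.
For now: n(cons)+4=r, o(vowel)+11=z, w(cons)+4=a.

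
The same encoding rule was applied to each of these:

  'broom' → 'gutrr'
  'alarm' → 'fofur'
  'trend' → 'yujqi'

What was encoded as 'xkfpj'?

shame

Shifts by position in broom: pos 0: b→g (+5), pos 1: r→u (+3), pos 2: o→t (+5), pos 3: o→r (+3) — repeating every 2. It's a Vigenère-style cipher with numeric key [5,3]: position i shifts by key[i mod 2].
Reversing it on xkfpj: x−5=s, k−3=h, f−5=a, p−3=m, j−5=e.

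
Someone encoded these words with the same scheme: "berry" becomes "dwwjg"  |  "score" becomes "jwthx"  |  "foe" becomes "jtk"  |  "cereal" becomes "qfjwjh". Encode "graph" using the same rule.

mufwl

The output letters match the input read backwards, each shifted +5: berry reversed is yrreb. Two steps: reverse the string, then apply a Caesar shift of +5.
On graph: reverse → hparg; then shift: h+5=m, p+5=u, a+5=f, r+5=w, g+5=l.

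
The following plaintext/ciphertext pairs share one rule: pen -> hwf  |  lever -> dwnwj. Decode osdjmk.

walrus

Each letter is shifted forward by 18 in the alphabet (a Caesar shift of +18).
Decoding osdjmk: o−18=w, s−18=a, d−18=l, j−18=r, m−18=u, k−18=s.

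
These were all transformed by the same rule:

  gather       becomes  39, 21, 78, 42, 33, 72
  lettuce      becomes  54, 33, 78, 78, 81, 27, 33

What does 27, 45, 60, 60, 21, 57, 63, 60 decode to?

g(#7)→39 and a(#1)→21: differences scale by 3, so n = 3·pos + 18. The formula is n = 3×(alphabet index, a=1) + 18.
Decoding 27, 45, 60, 60, 21, 57, 63, 60: 27→(27−18)÷3=3=c, 45→(45−18)÷3=9=i, 60→(60−18)÷3=14=n, 60→(60−18)÷3=14=n, 21→(21−18)÷3=1=a, 57→(57−18)÷3=13=m, 63→(63−18)÷3=15=o, 60→(60−18)÷3=14=n.

cinnamon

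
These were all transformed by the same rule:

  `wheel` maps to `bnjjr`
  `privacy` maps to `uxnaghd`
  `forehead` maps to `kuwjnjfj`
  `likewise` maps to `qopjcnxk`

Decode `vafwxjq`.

The shifts repeat in a cycle of length 3: positions 0,1,… shift by +5, +6, +5, then the pattern repeats.
Reversing it on vafwxjq: v−5=q, a−6=u, f−5=a, w−5=r, x−6=r, j−5=e, q−5=l.

quarrel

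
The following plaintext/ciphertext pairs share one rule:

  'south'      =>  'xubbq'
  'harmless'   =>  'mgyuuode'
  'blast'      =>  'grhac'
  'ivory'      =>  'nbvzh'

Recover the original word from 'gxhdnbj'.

In south: s→x is +5, o→u is +6, u→b is +7, t→b is +8 — the shift increases by 1 each position. The shift increases by 1 at each position, starting from +5: 5, 6, 7, ….
Reversing it on gxhdnbj: g−5=b, x−6=r, h−7=a, d−8=v, n−9=e, b−10=r, j−11=y.

bravery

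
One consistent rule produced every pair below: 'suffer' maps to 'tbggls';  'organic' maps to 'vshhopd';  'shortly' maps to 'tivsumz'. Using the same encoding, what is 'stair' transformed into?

The shift depends on letter class: consonant s→t is +1, but vowel u→b is +7. Vowels shift forward by 7 and consonants shift forward by 1.
Applying it to stair: s(cons)+1=t, t(cons)+1=u, a(vowel)+7=h, i(vowel)+7=p, r(cons)+1=s.

tuhps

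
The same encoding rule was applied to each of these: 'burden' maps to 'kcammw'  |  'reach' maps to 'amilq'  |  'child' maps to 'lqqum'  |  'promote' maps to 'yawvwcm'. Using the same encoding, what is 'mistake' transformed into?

The shift depends on letter class: consonant b→k is +9, but vowel u→c is +8. Vowels shift forward by 8 and consonants shift forward by 9.
Applying it to mistake: m(cons)+9=v, i(vowel)+8=q, s(cons)+9=b, t(cons)+9=c, a(vowel)+8=i, k(cons)+9=t, e(vowel)+8=m.

vqbcitm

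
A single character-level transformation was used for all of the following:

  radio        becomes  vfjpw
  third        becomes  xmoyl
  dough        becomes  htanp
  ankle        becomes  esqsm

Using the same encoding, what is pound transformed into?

ttaul

In radio: r→v is +4, a→f is +5, d→j is +6, i→p is +7 — the shift increases by 1 each position. Letter i (0-indexed) is shifted by i+4, so successive shifts are 4, 5, 6, ….
For pound: p+4=t, o+5=t, u+6=a, n+7=u, d+8=l.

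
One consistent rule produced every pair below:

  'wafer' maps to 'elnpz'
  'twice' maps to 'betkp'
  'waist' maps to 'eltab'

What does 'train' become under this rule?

The shift depends on letter class: consonant w→e is +8, but vowel a→l is +11. Vowels shift forward by 11 and consonants shift forward by 8.
On train: t(cons)+8=b, r(cons)+8=z, a(vowel)+11=l, i(vowel)+11=t, n(cons)+8=v.

bzltv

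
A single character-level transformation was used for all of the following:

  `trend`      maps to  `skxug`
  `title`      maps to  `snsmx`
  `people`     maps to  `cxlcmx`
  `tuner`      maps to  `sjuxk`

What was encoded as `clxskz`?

poetry

t(19)→s(18) and r(17)→k(10) fit y≡17x+7 (mod 26); the inverse of 17 mod 26 is 23. Treating letters as 0–25, the rule is x ↦ 17x + 7 (mod 26).
Undoing it on clxskz: c(2)→23·(2−7)≡15=p; l(11)→23·(11−7)≡14=o; x(23)→23·(23−7)≡4=e; s(18)→23·(18−7)≡19=t; k(10)→23·(10−7)≡17=r; z(25)→23·(25−7)≡24=y (all mod 26).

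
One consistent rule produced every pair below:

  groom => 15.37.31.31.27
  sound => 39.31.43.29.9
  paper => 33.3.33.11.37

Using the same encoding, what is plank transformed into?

33.25.3.29.23

With a=1..z=26, the number is 2·pos + 1.
On plank: p=16→33, l=12→25, a=1→3, n=14→29, k=11→23.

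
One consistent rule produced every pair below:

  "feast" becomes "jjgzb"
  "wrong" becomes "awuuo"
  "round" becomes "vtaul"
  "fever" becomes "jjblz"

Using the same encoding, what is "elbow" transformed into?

In feast: f→j is +4, e→j is +5, a→g is +6, s→z is +7 — the shift increases by 1 each position. Each letter shifts forward by (position + 4), i.e. 4, 5, 6, … — the shift grows by one for each successive letter.
Applying it to elbow: e+4=i, l+5=q, b+6=h, o+7=v, w+8=e.

iqhve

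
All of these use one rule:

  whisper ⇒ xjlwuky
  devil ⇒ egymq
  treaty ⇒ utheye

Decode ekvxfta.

distant

The shift increases by 1 at each position, starting from +1: 1, 2, 3, ….
Reversing it on ekvxfta: e−1=d, k−2=i, v−3=s, x−4=t, f−5=a, t−6=n, a−7=t.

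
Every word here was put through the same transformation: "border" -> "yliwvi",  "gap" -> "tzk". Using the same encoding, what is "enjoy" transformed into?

vmqlb

Each pair mirrors across the alphabet (b↔y, o↔l, r↔i): positions sum to 25. Each letter is replaced by its mirror in the alphabet: a↔z, b↔y, c↔x, and so on (the Atbash cipher).
On enjoy: e↔v, n↔m, j↔q, o↔l, y↔b.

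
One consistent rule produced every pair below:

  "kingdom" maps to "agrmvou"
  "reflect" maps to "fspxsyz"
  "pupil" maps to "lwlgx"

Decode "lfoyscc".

process

k(10)→a(0) and i(8)→g(6) fit y≡23x+4 (mod 26); the inverse of 23 mod 26 is 17. Each letter's alphabet position (a=0..z=25) is mapped through 23·x+4 mod 26 — an affine cipher.
Decoding lfoyscc: l(11)→17·(11−4)≡15=p; f(5)→17·(5−4)≡17=r; o(14)→17·(14−4)≡14=o; y(24)→17·(24−4)≡2=c; s(18)→17·(18−4)≡4=e; c(2)→17·(2−4)≡18=s; c(2)→17·(2−4)≡18=s (all mod 26).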